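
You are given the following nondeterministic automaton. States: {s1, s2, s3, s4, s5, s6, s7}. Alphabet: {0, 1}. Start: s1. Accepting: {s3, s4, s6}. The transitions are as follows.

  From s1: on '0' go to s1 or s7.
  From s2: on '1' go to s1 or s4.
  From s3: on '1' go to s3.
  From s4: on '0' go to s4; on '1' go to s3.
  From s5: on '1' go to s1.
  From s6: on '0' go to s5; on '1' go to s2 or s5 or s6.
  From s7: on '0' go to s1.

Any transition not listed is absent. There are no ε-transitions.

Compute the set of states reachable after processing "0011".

Start in {s1}.
Read '0': s1→{s1, s7}; now {s1, s7}.
Read '0': s1→{s1, s7}, s7→{s1}; now {s1, s7}.
Read '1': s1→∅, s7→∅; now ∅.
The set is empty and remains empty for the remaining 1 symbol.

∅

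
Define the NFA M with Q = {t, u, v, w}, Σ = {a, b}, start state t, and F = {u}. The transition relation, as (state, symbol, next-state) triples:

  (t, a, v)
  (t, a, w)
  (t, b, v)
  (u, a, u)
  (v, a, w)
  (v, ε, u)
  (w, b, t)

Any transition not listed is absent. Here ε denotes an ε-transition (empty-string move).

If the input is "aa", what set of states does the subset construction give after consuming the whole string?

{u, w}

Start in {t}.
Read 'a': t→{v, w}; union {v, w}; ε-closure = {u, v, w}.
Read 'a': u→{u}, v→{w}, w→∅; now {u, w}.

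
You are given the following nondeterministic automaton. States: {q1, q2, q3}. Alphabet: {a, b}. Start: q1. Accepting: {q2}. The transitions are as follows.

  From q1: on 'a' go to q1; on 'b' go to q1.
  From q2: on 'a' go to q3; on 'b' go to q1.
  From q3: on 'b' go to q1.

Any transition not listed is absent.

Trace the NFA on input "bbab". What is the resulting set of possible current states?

Start in {q1}.
Read 'b': {q1} → {q1}.
Read 'b': {q1} → {q1}.
Read 'a': {q1} → {q1}.
Read 'b': {q1} → {q1}.

{q1}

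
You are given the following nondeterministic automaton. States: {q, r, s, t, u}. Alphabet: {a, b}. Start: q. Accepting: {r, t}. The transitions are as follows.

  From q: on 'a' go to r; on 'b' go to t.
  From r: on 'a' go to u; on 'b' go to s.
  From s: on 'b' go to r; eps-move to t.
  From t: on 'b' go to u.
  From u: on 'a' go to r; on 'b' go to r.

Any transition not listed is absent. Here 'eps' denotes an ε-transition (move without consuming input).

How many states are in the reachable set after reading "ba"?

0

Start in {q}.
Read 'b': q→{t}; now {t}.
Read 'a': t→∅; now ∅.
That set has 0 states.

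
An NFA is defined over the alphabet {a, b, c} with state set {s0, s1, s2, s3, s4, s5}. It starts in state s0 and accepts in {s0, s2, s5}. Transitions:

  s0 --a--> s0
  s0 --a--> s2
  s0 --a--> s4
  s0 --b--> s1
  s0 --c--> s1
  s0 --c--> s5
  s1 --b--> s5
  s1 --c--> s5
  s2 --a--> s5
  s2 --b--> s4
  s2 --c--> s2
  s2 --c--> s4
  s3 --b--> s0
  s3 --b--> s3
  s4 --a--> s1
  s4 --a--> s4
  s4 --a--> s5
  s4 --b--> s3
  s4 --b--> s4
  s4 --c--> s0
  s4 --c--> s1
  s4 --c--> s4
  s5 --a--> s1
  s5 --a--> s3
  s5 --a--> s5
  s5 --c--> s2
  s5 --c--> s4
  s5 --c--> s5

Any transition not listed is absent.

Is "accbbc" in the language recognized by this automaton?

Start in {s0}.
Read 'a': s0→{s0, s2, s4}; now {s0, s2, s4}.
Read 'c': s0→{s1, s5}, s2→{s2, s4}, s4→{s0, s1, s4}; now {s0, s1, s2, s4, s5}.
Read 'c': s0→{s1, s5}, s1→{s5}, s2→{s2, s4}, s4→{s0, s1, s4}, s5→{s2, s4, s5}; now {s0, s1, s2, s4, s5}.
Read 'b': s0→{s1}, s1→{s5}, s2→{s4}, s4→{s3, s4}, s5→∅; now {s1, s3, s4, s5}.
Read 'b': s1→{s5}, s3→{s0, s3}, s4→{s3, s4}, s5→∅; now {s0, s3, s4, s5}.
Read 'c': s0→{s1, s5}, s3→∅, s4→{s0, s1, s4}, s5→{s2, s4, s5}; now {s0, s1, s2, s4, s5}.
The final set {s0, s1, s2, s4, s5} contains the accepting states s0, s2, s5.

Yes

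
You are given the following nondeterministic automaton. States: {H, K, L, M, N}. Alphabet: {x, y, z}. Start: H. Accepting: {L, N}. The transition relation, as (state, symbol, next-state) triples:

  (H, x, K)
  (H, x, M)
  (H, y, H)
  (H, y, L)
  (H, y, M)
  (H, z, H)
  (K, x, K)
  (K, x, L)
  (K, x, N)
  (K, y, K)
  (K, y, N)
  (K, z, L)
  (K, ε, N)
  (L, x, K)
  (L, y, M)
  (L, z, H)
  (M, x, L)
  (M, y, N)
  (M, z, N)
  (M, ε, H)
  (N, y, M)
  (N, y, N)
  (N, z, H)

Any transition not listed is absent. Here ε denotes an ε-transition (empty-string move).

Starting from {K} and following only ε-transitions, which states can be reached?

{K, N}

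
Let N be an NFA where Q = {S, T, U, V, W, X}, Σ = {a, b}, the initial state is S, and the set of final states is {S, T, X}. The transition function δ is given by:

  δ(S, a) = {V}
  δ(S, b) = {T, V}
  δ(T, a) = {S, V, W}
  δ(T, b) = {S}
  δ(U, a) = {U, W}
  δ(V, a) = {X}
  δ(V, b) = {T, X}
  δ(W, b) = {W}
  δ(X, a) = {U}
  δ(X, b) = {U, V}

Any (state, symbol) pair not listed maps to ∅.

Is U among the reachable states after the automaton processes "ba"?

No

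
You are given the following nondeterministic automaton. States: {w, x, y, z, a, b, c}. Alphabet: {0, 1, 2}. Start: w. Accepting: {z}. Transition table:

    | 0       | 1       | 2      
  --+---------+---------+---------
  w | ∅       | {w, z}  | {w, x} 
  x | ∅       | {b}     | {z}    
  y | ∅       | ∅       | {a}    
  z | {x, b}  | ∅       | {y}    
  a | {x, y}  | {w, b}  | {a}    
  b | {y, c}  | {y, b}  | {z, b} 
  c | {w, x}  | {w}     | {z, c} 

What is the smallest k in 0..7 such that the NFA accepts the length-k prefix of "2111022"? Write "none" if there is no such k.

Start in {w}.
Read '2': {w} → {w, x}.
Read '1': {w, x} → {w, z, b}.
None of the earlier sets intersect F, but {w, z, b} does.

2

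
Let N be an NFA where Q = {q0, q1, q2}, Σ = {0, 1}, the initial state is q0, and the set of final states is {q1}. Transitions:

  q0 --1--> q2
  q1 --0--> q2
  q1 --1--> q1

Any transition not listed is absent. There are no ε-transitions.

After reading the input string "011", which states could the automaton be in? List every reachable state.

∅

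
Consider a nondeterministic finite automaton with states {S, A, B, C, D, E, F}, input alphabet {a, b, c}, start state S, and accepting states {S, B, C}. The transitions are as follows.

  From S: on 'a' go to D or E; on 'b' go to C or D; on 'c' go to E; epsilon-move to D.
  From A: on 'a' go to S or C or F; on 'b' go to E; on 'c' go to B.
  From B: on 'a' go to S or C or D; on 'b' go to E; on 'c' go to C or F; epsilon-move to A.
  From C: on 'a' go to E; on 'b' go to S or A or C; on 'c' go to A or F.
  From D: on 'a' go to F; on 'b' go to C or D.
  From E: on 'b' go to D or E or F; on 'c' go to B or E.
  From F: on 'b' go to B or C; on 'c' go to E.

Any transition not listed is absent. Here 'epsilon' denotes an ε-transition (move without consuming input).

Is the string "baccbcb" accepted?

Yes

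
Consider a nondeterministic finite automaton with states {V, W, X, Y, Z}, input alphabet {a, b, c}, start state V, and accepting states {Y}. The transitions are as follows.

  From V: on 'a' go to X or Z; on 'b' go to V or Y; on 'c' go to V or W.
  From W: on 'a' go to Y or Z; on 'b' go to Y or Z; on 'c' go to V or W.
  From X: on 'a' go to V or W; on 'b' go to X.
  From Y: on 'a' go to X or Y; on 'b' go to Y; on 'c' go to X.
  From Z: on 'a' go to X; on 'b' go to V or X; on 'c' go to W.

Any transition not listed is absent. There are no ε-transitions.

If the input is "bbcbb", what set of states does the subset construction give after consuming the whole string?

Start in {V}.
Read 'b': {V} → {V, Y}.
Read 'b': {V, Y} → {V, Y}.
Read 'c': {V, Y} → {V, W, X}.
Read 'b': {V, W, X} → {V, X, Y, Z}.
Read 'b': {V, X, Y, Z} → {V, X, Y}.

{V, X, Y}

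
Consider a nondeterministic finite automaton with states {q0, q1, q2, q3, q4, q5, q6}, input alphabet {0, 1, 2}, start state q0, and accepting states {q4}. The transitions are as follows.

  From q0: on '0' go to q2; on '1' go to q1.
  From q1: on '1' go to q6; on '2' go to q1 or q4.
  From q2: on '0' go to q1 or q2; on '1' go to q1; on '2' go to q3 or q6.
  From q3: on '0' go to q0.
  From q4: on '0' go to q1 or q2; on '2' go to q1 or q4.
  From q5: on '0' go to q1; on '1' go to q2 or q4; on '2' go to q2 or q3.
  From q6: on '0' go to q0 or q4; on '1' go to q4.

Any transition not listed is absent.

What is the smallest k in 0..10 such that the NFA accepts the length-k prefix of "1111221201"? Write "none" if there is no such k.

Start in {q0}.
Read '1': q0→{q1}; now {q1}.
Read '1': q1→{q6}; now {q6}.
Read '1': q6→{q4}; now {q4}.
None of the earlier sets intersect F, but {q4} does.

3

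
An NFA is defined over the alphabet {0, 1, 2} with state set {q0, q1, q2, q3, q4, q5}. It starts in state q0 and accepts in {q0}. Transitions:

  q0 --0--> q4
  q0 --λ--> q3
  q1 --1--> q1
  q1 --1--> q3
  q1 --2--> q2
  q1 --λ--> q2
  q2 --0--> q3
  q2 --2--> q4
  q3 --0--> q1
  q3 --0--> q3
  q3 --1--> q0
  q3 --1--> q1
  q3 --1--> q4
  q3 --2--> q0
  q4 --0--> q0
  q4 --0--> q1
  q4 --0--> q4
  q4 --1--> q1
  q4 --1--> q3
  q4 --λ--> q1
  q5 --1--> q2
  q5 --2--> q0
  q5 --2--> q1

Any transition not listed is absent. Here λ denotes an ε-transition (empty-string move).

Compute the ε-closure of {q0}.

{q0, q3}

Begin with {q0}.
ε-move q0 → q3; add q3.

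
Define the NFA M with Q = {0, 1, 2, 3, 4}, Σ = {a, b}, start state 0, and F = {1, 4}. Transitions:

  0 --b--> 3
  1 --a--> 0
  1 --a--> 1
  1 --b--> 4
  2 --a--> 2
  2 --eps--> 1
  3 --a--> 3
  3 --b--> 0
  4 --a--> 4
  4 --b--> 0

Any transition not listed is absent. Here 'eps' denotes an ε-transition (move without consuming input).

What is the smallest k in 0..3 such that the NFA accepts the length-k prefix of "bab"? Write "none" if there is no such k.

none

Start in {0}.
Read 'b': {0} → {3}.
Read 'a': {3} → {3}.
Read 'b': {3} → {0}.
No reachable set along the way intersects F.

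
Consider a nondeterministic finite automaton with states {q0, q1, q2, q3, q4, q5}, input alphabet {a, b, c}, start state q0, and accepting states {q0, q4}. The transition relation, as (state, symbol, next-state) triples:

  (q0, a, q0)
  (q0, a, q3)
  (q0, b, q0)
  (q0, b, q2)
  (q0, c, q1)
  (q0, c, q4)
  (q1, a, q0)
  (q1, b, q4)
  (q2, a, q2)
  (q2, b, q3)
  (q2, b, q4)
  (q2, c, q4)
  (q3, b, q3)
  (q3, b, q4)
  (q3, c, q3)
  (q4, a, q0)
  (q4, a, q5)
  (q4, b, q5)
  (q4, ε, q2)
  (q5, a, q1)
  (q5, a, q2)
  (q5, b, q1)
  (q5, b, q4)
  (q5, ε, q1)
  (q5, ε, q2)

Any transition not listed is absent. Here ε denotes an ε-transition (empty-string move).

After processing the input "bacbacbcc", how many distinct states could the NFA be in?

Start in {q0}.
Read 'b': {q0} → {q0, q2}.
Read 'a': {q0, q2} → {q0, q2, q3}.
Read 'c': {q0, q2, q3} → {q1, q2, q3, q4}.
Read 'b': {q1, q2, q3, q4} → {q1, q2, q3, q4, q5}.
Read 'a': {q1, q2, q3, q4, q5} → {q0, q1, q2, q5}.
Read 'c': {q0, q1, q2, q5} → {q1, q2, q4}.
Read 'b': {q1, q2, q4} → {q1, q2, q3, q4, q5}.
Read 'c': {q1, q2, q3, q4, q5} → {q2, q3, q4}.
Read 'c': {q2, q3, q4} → {q2, q3, q4}.
That set has 3 states.

3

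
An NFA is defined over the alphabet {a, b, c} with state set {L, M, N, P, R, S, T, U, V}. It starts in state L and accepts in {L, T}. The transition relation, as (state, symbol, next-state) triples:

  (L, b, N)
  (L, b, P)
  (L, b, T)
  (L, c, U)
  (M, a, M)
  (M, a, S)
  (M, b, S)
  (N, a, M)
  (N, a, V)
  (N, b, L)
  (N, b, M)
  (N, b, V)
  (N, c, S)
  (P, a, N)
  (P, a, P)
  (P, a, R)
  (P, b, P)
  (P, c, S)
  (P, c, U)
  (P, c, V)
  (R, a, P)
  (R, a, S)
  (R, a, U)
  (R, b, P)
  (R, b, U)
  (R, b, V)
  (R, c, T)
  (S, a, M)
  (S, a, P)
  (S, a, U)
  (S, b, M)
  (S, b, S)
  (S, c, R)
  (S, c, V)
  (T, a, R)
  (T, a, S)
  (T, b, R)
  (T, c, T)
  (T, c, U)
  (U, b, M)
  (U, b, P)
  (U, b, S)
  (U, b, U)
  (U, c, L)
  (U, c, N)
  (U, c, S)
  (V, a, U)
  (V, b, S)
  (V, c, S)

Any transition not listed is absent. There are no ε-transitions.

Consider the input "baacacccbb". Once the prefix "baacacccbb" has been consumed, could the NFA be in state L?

Yes

Start in {L}.
Read 'b': L→{N, P, T}; now {N, P, T}.
Read 'a': N→{M, V}, P→{N, P, R}, T→{R, S}; now {M, N, P, R, S, V}.
Read 'a': M→{M, S}, N→{M, V}, P→{N, P, R}, R→{P, S, U}, S→{M, P, U}, V→{U}; now {M, N, P, R, S, U, V}.
Read 'c': M→∅, N→{S}, P→{S, U, V}, R→{T}, S→{R, V}, U→{L, N, S}, V→{S}; now {L, N, R, S, T, U, V}.
Read 'a': L→∅, N→{M, V}, R→{P, S, U}, S→{M, P, U}, T→{R, S}, U→∅, V→{U}; now {M, P, R, S, U, V}.
Read 'c': M→∅, P→{S, U, V}, R→{T}, S→{R, V}, U→{L, N, S}, V→{S}; now {L, N, R, S, T, U, V}.
Read 'c': L→{U}, N→{S}, R→{T}, S→{R, V}, T→{T, U}, U→{L, N, S}, V→{S}; now {L, N, R, S, T, U, V}.
Read 'c': L→{U}, N→{S}, R→{T}, S→{R, V}, T→{T, U}, U→{L, N, S}, V→{S}; now {L, N, R, S, T, U, V}.
Read 'b': L→{N, P, T}, N→{L, M, V}, R→{P, U, V}, S→{M, S}, T→{R}, U→{M, P, S, U}, V→{S}; now {L, M, N, P, R, S, T, U, V}.
Read 'b': L→{N, P, T}, M→{S}, N→{L, M, V}, P→{P}, R→{P, U, V}, S→{M, S}, T→{R}, U→{M, P, S, U}, V→{S}; now {L, M, N, P, R, S, T, U, V}.
State L is in {L, M, N, P, R, S, T, U, V}.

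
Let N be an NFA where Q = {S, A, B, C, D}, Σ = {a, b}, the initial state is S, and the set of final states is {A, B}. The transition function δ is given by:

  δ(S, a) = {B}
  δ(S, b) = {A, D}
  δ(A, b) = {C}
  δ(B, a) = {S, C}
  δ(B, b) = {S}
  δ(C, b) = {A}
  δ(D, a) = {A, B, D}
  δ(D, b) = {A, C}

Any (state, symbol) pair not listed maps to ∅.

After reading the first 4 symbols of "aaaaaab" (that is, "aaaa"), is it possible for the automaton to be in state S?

Yes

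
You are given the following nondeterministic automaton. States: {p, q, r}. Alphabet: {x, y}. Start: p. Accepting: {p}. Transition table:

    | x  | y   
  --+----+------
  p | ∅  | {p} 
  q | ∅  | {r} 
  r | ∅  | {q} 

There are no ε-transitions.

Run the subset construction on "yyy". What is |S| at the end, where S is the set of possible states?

Start in {p}.
Read 'y': p→{p}; now {p}.
Read 'y': p→{p}; now {p}.
Read 'y': p→{p}; now {p}.
That set has 1 state.

1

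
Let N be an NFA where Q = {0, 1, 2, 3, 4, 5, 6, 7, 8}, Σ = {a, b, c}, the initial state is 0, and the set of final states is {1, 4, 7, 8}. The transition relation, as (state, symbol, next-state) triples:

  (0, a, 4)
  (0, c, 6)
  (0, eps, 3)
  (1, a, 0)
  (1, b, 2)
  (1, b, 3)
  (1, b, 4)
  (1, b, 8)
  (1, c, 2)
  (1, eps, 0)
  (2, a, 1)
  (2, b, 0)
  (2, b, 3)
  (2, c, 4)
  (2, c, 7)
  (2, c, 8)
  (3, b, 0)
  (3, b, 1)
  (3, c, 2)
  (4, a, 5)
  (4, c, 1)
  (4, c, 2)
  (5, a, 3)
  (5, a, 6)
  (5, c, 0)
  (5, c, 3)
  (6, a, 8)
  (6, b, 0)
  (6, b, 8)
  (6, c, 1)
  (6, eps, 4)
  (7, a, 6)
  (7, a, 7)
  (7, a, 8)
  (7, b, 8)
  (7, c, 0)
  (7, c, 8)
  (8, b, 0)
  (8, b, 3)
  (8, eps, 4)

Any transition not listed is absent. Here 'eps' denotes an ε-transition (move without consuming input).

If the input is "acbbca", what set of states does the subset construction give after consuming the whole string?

Start: ε-closure({0}) = {0, 3}.
Read 'a': 0→{4}, 3→∅; now {4}.
Read 'c': 4→{1, 2}; union {1, 2}; ε-closure = {0, 1, 2, 3}.
Read 'b': 0→∅, 1→{2, 3, 4, 8}, 2→{0, 3}, 3→{0, 1}; now {0, 1, 2, 3, 4, 8}.
Read 'b': 0→∅, 1→{2, 3, 4, 8}, 2→{0, 3}, 3→{0, 1}, 4→∅, 8→{0, 3}; now {0, 1, 2, 3, 4, 8}.
Read 'c': 0→{6}, 1→{2}, 2→{4, 7, 8}, 3→{2}, 4→{1, 2}, 8→∅; union {1, 2, 4, 6, 7, 8}; ε-closure = {0, 1, 2, 3, 4, 6, 7, 8}.
Read 'a': 0→{4}, 1→{0}, 2→{1}, 3→∅, 4→{5}, 6→{8}, 7→{6, 7, 8}, 8→∅; union {0, 1, 4, 5, 6, 7, 8}; ε-closure = {0, 1, 3, 4, 5, 6, 7, 8}.

{0, 1, 3, 4, 5, 6, 7, 8}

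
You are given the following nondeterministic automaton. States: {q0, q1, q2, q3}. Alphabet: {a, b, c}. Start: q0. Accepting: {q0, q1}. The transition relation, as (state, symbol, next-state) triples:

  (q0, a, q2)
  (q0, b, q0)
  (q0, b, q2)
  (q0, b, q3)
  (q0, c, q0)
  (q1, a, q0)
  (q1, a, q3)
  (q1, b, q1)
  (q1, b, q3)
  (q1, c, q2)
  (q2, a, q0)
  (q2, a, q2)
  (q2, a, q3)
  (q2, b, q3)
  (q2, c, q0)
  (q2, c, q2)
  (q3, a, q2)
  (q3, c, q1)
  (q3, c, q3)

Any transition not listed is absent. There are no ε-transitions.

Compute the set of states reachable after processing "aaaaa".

Start in {q0}.
Read 'a': q0→{q2}; now {q2}.
Read 'a': q2→{q0, q2, q3}; now {q0, q2, q3}.
Read 'a': q0→{q2}, q2→{q0, q2, q3}, q3→{q2}; now {q0, q2, q3}.
Read 'a': q0→{q2}, q2→{q0, q2, q3}, q3→{q2}; now {q0, q2, q3}.
Read 'a': q0→{q2}, q2→{q0, q2, q3}, q3→{q2}; now {q0, q2, q3}.

{q0, q2, q3}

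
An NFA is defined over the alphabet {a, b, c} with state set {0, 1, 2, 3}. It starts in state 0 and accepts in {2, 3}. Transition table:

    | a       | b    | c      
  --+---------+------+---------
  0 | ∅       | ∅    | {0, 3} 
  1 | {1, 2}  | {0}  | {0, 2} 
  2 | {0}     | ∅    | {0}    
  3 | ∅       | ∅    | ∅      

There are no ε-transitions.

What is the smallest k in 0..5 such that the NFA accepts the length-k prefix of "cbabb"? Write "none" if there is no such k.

Start in {0}.
Read 'c': 0→{0, 3}; now {0, 3}.
None of the earlier sets intersect F, but {0, 3} does.

1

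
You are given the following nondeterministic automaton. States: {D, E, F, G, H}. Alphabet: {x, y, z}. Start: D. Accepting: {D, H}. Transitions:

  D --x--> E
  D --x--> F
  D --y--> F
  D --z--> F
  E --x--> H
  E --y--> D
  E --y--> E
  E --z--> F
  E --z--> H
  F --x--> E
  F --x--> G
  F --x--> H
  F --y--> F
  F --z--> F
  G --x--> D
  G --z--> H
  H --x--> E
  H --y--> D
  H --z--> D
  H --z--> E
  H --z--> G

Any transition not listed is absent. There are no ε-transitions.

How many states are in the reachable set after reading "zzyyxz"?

5

Start in {D}.
Read 'z': {D} → {F}.
Read 'z': {F} → {F}.
Read 'y': {F} → {F}.
Read 'y': {F} → {F}.
Read 'x': {F} → {E, G, H}.
Read 'z': {E, G, H} → {D, E, F, G, H}.
That set has 5 states.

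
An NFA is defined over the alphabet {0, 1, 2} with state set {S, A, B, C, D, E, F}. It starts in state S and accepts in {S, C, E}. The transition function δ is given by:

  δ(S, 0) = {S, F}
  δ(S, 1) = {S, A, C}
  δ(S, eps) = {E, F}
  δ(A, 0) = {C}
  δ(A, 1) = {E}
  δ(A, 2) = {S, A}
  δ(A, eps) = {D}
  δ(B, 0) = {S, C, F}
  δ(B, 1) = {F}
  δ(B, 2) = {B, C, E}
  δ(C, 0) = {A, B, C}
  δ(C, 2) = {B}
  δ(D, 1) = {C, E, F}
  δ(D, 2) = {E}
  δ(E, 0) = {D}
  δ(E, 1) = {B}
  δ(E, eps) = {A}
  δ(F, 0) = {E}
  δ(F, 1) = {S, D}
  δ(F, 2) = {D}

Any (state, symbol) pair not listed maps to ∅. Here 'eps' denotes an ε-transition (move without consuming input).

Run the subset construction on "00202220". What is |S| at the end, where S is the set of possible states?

Start: ε-closure({S}) = {S, A, D, E, F}.
Read '0': {S, A, D, E, F} → {S, A, C, D, E, F}.
Read '0': {S, A, C, D, E, F} → {S, A, B, C, D, E, F}.
Read '2': {S, A, B, C, D, E, F} → {S, A, B, C, D, E, F}.
Read '0': {S, A, B, C, D, E, F} → {S, A, B, C, D, E, F}.
Read '2': {S, A, B, C, D, E, F} → {S, A, B, C, D, E, F}.
Read '2': {S, A, B, C, D, E, F} → {S, A, B, C, D, E, F}.
Read '2': {S, A, B, C, D, E, F} → {S, A, B, C, D, E, F}.
Read '0': {S, A, B, C, D, E, F} → {S, A, B, C, D, E, F}.
That set has 7 states.

7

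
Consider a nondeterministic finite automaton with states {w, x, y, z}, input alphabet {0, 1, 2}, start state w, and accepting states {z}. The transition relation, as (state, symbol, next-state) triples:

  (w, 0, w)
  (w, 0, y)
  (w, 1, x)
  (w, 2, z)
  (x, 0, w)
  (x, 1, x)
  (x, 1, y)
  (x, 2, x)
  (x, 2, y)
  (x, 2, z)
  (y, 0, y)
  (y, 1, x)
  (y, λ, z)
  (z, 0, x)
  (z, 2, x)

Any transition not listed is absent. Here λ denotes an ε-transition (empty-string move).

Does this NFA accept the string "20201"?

Yes

Start in {w}.
Read '2': {w} → {z}.
Read '0': {z} → {x}.
Read '2': {x} → {x, y, z}.
Read '0': {x, y, z} → {w, x, y, z}.
Read '1': {w, x, y, z} → {x, y, z}.
The final set {x, y, z} contains the accepting state z.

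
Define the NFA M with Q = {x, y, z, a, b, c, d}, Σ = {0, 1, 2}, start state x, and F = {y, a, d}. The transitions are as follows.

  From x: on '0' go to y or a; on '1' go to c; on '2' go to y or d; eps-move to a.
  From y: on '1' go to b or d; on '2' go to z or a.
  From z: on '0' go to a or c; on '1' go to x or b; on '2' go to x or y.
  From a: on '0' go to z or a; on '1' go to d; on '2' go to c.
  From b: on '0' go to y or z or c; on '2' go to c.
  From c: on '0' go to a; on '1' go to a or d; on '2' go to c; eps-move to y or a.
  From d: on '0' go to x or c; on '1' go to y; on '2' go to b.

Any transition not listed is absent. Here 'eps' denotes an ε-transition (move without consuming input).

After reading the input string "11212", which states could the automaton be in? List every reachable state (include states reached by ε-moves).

Start: ε-closure({x}) = {x, a}.
Read '1': {x, a} → {y, a, c, d}.
Read '1': {y, a, c, d} → {y, a, b, d}.
Read '2': {y, a, b, d} → {y, z, a, b, c}.
Read '1': {y, z, a, b, c} → {x, a, b, d}.
Read '2': {x, a, b, d} → {y, a, b, c, d}.

{y, a, b, c, d}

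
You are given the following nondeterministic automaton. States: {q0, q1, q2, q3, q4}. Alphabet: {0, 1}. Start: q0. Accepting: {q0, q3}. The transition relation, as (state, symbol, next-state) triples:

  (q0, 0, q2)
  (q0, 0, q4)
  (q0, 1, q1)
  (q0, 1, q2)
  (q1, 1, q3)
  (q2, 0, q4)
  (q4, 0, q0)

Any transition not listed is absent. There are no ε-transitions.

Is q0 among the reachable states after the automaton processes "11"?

No

Start in {q0}.
Read '1': q0→{q1, q2}; now {q1, q2}.
Read '1': q1→{q3}, q2→∅; now {q3}.
State q0 is not in {q3}.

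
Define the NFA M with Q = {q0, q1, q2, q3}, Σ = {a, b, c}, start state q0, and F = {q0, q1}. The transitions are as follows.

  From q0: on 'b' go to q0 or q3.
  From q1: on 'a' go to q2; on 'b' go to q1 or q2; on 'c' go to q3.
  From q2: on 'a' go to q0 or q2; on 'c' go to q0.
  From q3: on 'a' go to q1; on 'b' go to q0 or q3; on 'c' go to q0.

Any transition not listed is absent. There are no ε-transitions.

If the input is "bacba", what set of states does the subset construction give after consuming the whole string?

{q1}

Start in {q0}.
Read 'b': {q0} → {q0, q3}.
Read 'a': {q0, q3} → {q1}.
Read 'c': {q1} → {q3}.
Read 'b': {q3} → {q0, q3}.
Read 'a': {q0, q3} → {q1}.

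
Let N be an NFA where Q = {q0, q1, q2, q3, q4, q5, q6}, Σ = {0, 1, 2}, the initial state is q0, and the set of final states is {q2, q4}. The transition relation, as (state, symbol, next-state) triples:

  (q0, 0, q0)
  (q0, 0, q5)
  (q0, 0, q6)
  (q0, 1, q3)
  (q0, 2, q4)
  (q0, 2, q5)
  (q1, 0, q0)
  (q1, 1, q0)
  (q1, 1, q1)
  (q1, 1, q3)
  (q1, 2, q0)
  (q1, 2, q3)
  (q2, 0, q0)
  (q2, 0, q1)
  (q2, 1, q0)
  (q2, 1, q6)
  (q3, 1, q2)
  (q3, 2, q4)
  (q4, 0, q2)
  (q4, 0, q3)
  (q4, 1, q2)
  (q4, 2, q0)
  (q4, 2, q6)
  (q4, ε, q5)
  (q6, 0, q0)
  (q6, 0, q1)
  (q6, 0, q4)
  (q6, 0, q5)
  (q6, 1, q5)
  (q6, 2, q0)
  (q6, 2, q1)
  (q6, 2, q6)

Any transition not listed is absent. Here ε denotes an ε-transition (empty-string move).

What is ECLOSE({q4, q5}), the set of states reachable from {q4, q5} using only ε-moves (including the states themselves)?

{q4, q5}

Begin with {q4, q5}.
No ε-moves leave this set, so the closure equals the set itself.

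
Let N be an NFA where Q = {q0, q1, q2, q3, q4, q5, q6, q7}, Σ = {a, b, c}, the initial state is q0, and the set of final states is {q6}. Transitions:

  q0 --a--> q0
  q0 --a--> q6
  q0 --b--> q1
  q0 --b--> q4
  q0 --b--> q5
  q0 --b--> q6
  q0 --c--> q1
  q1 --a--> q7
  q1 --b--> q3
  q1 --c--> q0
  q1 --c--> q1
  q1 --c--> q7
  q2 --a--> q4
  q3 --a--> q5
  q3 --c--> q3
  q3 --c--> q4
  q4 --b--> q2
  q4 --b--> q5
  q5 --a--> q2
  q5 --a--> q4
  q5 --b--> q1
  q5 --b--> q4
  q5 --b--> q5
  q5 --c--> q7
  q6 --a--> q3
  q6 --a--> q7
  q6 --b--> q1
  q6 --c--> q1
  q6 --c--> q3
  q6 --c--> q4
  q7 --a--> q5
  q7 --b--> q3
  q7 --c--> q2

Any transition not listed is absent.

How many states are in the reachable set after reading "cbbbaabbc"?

0

Start in {q0}.
Read 'c': {q0} → {q1}.
Read 'b': {q1} → {q3}.
Read 'b': {q3} → ∅.
The set is empty and remains empty for the remaining 6 symbols.
That set has 0 states.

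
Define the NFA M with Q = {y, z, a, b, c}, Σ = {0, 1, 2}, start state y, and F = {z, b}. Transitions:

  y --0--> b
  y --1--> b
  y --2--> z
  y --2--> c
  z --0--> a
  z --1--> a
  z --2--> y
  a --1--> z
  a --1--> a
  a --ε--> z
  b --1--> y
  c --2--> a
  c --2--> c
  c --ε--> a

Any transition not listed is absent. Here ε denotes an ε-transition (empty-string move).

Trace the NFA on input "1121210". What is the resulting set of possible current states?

∅

Start in {y}.
Read '1': y→{b}; now {b}.
Read '1': b→{y}; now {y}.
Read '2': y→{z, c}; union {z, c}; ε-closure = {z, a, c}.
Read '1': z→{a}, a→{z, a}, c→∅; now {z, a}.
Read '2': z→{y}, a→∅; now {y}.
Read '1': y→{b}; now {b}.
Read '0': b→∅; now ∅.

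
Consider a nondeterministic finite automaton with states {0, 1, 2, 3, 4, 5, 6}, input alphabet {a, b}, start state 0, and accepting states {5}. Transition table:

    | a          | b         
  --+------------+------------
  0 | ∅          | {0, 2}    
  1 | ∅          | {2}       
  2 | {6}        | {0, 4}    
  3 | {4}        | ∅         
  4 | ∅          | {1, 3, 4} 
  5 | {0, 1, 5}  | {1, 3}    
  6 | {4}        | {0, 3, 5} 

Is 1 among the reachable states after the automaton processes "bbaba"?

Yes

Start in {0}.
Read 'b': 0→{0, 2}; now {0, 2}.
Read 'b': 0→{0, 2}, 2→{0, 4}; now {0, 2, 4}.
Read 'a': 0→∅, 2→{6}, 4→∅; now {6}.
Read 'b': 6→{0, 3, 5}; now {0, 3, 5}.
Read 'a': 0→∅, 3→{4}, 5→{0, 1, 5}; now {0, 1, 4, 5}.
State 1 is in {0, 1, 4, 5}.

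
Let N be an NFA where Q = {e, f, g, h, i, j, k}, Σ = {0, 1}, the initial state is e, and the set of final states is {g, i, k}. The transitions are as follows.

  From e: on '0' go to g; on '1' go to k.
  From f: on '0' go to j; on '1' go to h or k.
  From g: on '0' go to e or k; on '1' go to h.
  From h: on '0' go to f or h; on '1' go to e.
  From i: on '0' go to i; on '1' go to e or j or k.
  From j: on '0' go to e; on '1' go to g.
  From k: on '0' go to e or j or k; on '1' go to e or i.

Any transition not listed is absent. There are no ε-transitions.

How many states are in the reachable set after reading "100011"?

Start in {e}.
Read '1': e→{k}; now {k}.
Read '0': k→{e, j, k}; now {e, j, k}.
Read '0': e→{g}, j→{e}, k→{e, j, k}; now {e, g, j, k}.
Read '0': e→{g}, g→{e, k}, j→{e}, k→{e, j, k}; now {e, g, j, k}.
Read '1': e→{k}, g→{h}, j→{g}, k→{e, i}; now {e, g, h, i, k}.
Read '1': e→{k}, g→{h}, h→{e}, i→{e, j, k}, k→{e, i}; now {e, h, i, j, k}.
That set has 5 states.

5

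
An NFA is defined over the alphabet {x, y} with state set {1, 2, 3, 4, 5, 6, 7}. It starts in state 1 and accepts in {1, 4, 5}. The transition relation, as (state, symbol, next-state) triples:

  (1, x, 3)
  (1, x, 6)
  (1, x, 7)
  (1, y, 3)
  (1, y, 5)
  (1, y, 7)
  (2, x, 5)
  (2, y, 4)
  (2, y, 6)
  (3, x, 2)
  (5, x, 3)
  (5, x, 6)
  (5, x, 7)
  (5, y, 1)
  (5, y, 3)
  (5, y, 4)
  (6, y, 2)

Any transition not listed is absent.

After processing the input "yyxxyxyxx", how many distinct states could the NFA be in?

3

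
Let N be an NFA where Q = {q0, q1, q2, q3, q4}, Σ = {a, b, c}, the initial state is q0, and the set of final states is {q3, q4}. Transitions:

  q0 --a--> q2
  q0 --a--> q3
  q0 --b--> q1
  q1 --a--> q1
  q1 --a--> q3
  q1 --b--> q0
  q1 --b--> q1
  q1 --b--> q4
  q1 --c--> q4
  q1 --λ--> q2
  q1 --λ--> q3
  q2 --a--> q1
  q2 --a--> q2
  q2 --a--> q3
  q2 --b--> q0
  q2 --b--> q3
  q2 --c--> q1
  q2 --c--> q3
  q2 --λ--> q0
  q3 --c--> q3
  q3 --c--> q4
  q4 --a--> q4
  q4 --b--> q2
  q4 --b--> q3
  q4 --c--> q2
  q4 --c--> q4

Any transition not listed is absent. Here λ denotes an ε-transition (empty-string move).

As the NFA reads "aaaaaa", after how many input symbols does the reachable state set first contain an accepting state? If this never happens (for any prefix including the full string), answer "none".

1

Start in {q0}.
Read 'a': {q0} → {q0, q2, q3}.
None of the earlier sets intersect F, but {q0, q2, q3} does.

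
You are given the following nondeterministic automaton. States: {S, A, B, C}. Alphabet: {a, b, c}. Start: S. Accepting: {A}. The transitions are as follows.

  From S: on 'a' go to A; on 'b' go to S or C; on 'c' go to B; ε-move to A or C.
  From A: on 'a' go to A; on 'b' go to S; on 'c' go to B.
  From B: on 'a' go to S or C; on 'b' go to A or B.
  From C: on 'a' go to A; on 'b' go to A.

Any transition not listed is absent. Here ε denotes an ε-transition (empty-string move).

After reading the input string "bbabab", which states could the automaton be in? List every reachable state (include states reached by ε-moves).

Start: ε-closure({S}) = {S, A, C}.
Read 'b': S→{S, C}, A→{S}, C→{A}; now {S, A, C}.
Read 'b': S→{S, C}, A→{S}, C→{A}; now {S, A, C}.
Read 'a': S→{A}, A→{A}, C→{A}; now {A}.
Read 'b': A→{S}; union {S}; ε-closure = {S, A, C}.
Read 'a': S→{A}, A→{A}, C→{A}; now {A}.
Read 'b': A→{S}; union {S}; ε-closure = {S, A, C}.

{S, A, C}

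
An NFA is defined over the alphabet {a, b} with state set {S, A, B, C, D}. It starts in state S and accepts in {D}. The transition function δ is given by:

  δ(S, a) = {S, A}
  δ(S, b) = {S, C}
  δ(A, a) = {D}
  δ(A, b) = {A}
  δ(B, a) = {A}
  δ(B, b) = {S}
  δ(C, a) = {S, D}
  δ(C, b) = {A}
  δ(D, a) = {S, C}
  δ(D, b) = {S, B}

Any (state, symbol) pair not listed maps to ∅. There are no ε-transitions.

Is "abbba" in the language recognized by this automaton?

Start in {S}.
Read 'a': {S} → {S, A}.
Read 'b': {S, A} → {S, A, C}.
Read 'b': {S, A, C} → {S, A, C}.
Read 'b': {S, A, C} → {S, A, C}.
Read 'a': {S, A, C} → {S, A, D}.
The final set {S, A, D} contains the accepting state D.

Yes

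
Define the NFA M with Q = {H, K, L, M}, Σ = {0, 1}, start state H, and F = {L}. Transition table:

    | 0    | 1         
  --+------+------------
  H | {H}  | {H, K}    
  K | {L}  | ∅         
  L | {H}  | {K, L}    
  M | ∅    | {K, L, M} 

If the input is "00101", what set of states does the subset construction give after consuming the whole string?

Start in {H}.
Read '0': H→{H}; now {H}.
Read '0': H→{H}; now {H}.
Read '1': H→{H, K}; now {H, K}.
Read '0': H→{H}, K→{L}; now {H, L}.
Read '1': H→{H, K}, L→{K, L}; now {H, K, L}.

{H, K, L}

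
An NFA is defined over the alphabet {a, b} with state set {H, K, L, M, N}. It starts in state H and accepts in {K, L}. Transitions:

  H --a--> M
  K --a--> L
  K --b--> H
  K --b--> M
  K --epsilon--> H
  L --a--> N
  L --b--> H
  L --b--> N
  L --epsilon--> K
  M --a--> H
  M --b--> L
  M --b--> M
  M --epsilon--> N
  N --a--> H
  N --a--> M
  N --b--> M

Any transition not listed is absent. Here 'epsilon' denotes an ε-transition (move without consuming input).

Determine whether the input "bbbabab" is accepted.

No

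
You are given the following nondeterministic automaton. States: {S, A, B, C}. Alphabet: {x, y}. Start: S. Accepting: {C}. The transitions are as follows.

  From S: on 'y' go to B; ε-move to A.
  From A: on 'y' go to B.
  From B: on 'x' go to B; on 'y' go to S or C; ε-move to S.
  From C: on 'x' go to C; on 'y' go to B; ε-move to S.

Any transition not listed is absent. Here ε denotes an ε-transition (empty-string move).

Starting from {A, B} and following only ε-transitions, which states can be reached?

{S, A, B}

Begin with {A, B}.
ε-move B → S; add S.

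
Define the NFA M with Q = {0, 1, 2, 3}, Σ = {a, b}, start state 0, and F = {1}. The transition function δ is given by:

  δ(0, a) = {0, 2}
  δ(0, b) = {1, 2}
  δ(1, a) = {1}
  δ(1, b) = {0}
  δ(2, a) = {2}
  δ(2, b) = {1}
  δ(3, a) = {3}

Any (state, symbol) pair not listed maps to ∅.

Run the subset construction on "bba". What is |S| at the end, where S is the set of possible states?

Start in {0}.
Read 'b': {0} → {1, 2}.
Read 'b': {1, 2} → {0, 1}.
Read 'a': {0, 1} → {0, 1, 2}.
That set has 3 states.

3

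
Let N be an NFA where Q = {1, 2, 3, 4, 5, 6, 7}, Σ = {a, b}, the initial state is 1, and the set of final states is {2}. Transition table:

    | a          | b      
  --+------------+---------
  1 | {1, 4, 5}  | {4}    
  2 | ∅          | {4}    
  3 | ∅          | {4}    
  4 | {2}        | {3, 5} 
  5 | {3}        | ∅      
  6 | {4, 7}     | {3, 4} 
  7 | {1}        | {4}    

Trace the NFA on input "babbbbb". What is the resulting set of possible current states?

{4}

Start in {1}.
Read 'b': {1} → {4}.
Read 'a': {4} → {2}.
Read 'b': {2} → {4}.
Read 'b': {4} → {3, 5}.
Read 'b': {3, 5} → {4}.
Read 'b': {4} → {3, 5}.
Read 'b': {3, 5} → {4}.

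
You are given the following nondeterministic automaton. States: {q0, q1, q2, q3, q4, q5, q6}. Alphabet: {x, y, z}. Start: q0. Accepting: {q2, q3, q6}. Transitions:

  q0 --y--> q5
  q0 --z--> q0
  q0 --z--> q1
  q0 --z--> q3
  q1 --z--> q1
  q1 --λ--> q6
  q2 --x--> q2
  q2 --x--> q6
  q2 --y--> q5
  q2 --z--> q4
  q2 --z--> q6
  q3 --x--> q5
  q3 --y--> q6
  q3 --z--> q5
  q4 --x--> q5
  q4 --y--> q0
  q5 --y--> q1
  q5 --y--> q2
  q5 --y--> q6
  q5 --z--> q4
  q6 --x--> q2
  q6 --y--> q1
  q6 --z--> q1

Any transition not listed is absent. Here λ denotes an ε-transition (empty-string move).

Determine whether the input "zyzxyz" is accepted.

Yes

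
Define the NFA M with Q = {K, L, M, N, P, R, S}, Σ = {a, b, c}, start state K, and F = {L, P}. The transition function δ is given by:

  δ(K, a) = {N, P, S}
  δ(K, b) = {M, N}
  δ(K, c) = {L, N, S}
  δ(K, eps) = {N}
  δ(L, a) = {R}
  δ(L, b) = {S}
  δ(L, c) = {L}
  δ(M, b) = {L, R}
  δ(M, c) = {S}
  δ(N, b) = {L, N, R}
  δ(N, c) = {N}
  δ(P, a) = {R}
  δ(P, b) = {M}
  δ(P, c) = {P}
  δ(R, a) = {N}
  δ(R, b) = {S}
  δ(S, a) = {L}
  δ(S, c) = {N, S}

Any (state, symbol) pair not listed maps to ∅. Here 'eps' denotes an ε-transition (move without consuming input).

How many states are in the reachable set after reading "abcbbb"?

4

Start: ε-closure({K}) = {K, N}.
Read 'a': K→{N, P, S}, N→∅; now {N, P, S}.
Read 'b': N→{L, N, R}, P→{M}, S→∅; now {L, M, N, R}.
Read 'c': L→{L}, M→{S}, N→{N}, R→∅; now {L, N, S}.
Read 'b': L→{S}, N→{L, N, R}, S→∅; now {L, N, R, S}.
Read 'b': L→{S}, N→{L, N, R}, R→{S}, S→∅; now {L, N, R, S}.
Read 'b': L→{S}, N→{L, N, R}, R→{S}, S→∅; now {L, N, R, S}.
That set has 4 states.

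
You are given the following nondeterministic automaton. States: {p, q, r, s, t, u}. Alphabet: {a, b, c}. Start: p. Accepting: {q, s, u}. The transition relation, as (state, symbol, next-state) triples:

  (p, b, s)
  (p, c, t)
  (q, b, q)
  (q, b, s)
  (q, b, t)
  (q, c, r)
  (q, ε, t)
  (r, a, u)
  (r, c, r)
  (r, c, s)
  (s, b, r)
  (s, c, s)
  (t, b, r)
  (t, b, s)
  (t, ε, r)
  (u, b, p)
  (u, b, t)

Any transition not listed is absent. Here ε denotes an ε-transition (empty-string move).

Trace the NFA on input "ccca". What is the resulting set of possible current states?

Start in {p}.
Read 'c': {p} → {r, t}.
Read 'c': {r, t} → {r, s}.
Read 'c': {r, s} → {r, s}.
Read 'a': {r, s} → {u}.

{u}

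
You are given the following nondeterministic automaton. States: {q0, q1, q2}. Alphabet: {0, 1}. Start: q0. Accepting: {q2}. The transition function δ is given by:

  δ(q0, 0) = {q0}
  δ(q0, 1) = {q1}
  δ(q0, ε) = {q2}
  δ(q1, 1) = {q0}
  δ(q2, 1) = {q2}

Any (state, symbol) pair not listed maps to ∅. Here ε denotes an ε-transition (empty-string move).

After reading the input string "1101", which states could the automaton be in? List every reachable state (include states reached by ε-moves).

Start: ε-closure({q0}) = {q0, q2}.
Read '1': q0→{q1}, q2→{q2}; now {q1, q2}.
Read '1': q1→{q0}, q2→{q2}; now {q0, q2}.
Read '0': q0→{q0}, q2→∅; union {q0}; ε-closure = {q0, q2}.
Read '1': q0→{q1}, q2→{q2}; now {q1, q2}.

{q1, q2}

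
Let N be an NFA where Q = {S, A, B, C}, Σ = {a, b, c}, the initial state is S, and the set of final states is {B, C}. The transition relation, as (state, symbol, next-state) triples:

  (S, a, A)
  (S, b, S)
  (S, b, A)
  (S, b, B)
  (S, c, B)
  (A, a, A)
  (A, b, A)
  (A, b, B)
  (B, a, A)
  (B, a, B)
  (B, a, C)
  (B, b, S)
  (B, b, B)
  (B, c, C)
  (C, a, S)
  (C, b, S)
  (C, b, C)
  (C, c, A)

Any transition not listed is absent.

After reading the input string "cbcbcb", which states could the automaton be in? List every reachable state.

Start in {S}.
Read 'c': S→{B}; now {B}.
Read 'b': B→{S, B}; now {S, B}.
Read 'c': S→{B}, B→{C}; now {B, C}.
Read 'b': B→{S, B}, C→{S, C}; now {S, B, C}.
Read 'c': S→{B}, B→{C}, C→{A}; now {A, B, C}.
Read 'b': A→{A, B}, B→{S, B}, C→{S, C}; now {S, A, B, C}.

{S, A, B, C}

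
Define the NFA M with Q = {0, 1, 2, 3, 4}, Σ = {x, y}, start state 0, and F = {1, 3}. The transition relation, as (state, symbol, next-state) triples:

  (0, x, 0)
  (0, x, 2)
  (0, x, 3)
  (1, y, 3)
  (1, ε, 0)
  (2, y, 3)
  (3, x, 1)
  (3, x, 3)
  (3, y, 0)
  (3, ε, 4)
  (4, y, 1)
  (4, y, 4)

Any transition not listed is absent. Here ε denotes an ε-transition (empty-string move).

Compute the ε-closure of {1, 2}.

{0, 1, 2}

Begin with {1, 2}.
ε-move 1 → 0; add 0.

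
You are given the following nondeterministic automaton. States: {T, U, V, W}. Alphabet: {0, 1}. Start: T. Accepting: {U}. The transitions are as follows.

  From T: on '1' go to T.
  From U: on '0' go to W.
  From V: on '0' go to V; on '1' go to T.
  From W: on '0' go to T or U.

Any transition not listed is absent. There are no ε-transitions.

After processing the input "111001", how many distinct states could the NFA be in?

Start in {T}.
Read '1': {T} → {T}.
Read '1': {T} → {T}.
Read '1': {T} → {T}.
Read '0': {T} → ∅.
The set is empty and remains empty for the remaining 2 symbols.
That set has 0 states.

0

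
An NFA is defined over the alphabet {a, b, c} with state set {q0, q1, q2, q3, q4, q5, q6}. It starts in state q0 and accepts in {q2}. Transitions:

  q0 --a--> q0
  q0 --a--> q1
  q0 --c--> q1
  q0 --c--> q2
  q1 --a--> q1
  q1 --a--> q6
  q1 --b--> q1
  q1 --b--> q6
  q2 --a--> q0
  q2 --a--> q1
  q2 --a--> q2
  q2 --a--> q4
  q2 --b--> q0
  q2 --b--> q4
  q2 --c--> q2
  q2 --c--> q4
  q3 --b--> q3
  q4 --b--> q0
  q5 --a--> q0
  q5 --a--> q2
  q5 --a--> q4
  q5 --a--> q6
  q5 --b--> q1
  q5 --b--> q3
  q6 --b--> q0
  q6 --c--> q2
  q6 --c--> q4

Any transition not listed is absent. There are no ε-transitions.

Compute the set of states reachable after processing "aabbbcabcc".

Start in {q0}.
Read 'a': {q0} → {q0, q1}.
Read 'a': {q0, q1} → {q0, q1, q6}.
Read 'b': {q0, q1, q6} → {q0, q1, q6}.
Read 'b': {q0, q1, q6} → {q0, q1, q6}.
Read 'b': {q0, q1, q6} → {q0, q1, q6}.
Read 'c': {q0, q1, q6} → {q1, q2, q4}.
Read 'a': {q1, q2, q4} → {q0, q1, q2, q4, q6}.
Read 'b': {q0, q1, q2, q4, q6} → {q0, q1, q4, q6}.
Read 'c': {q0, q1, q4, q6} → {q1, q2, q4}.
Read 'c': {q1, q2, q4} → {q2, q4}.

{q2, q4}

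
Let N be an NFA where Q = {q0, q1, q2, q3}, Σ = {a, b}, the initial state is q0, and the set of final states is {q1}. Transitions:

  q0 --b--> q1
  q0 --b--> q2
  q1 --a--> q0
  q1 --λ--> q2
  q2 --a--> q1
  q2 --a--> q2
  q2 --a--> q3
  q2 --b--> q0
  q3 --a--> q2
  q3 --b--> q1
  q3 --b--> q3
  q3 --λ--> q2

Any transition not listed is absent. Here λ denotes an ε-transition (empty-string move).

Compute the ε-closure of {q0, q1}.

{q0, q1, q2}

Begin with {q0, q1}.
ε-move q1 → q2; add q2.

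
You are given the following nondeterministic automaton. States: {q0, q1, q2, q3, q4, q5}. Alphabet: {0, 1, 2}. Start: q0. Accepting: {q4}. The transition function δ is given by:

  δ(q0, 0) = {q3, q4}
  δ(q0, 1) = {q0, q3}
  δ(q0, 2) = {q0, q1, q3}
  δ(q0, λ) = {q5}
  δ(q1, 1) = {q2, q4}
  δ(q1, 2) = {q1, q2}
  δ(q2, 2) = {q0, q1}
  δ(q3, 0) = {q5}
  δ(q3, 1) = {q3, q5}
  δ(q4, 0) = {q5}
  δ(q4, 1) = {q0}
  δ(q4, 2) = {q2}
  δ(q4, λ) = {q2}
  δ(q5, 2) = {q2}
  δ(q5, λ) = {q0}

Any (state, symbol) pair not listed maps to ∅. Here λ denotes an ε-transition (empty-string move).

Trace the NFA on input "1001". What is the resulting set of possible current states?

Start: ε-closure({q0}) = {q0, q5}.
Read '1': {q0, q5} → {q0, q3, q5}.
Read '0': {q0, q3, q5} → {q0, q2, q3, q4, q5}.
Read '0': {q0, q2, q3, q4, q5} → {q0, q2, q3, q4, q5}.
Read '1': {q0, q2, q3, q4, q5} → {q0, q3, q5}.

{q0, q3, q5}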